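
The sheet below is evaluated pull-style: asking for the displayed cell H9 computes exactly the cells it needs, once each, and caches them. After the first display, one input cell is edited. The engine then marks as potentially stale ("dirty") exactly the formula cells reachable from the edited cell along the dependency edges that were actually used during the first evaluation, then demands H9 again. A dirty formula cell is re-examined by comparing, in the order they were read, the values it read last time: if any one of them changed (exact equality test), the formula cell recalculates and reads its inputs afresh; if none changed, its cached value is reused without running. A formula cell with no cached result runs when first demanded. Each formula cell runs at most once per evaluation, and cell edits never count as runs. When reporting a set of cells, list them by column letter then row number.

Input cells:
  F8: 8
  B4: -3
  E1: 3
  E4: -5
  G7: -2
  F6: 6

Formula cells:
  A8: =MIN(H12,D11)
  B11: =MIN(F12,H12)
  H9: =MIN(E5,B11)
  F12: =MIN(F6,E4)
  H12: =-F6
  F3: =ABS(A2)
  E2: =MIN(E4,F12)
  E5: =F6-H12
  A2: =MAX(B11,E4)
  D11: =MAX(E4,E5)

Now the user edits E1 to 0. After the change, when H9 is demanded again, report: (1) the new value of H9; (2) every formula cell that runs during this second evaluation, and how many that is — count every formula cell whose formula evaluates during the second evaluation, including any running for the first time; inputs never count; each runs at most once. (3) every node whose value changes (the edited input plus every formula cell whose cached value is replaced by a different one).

First demand of the output computes:
  F12 = MIN(6, -5) = -5
  H12 = -(6) = -6
  B11 = MIN(-5, -6) = -6
  E5 = 6 - -6 = 12
  H9 = MIN(12, -6) = -6

After the edit, cleaning proceeds:
  no node depends on E1 at all; the second demand re-runs nothing.

Note the shortcut — nothing in the graph depends on E1 at all, so no recomputation happens.

Demanding H9 again yields -6.
0 formula cells run: none.
The nodes whose values change: E1.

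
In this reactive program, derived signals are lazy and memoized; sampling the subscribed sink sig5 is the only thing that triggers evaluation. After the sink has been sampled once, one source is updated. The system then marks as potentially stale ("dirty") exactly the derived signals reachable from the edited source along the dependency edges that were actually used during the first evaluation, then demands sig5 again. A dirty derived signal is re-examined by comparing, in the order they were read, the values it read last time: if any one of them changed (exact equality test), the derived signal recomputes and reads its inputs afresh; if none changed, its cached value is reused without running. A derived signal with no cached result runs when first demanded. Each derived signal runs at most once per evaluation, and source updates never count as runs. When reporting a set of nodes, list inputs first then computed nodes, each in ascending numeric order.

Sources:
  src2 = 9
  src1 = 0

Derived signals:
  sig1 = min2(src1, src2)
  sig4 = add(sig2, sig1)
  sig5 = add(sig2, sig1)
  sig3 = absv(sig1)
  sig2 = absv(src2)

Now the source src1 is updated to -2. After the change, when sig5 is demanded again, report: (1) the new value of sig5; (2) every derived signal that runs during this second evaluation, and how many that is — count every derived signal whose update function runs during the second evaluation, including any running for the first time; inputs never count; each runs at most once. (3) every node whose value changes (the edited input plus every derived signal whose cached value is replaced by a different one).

Demanding sig5 again yields 7.
2 derived signals run: sig1, sig5.
The nodes whose values change: src1, sig1, sig5.

First demand of the output computes:
  sig1 = min2(0, 9) = 0
  sig2 = absv(9) = 9
  sig5 = add(9, 0) = 9

After the edit, cleaning proceeds:
  sig1: a read changed (src1 0->-2) — executes, giving -2.
  sig5: a read changed (sig1 0->-2) — executes, giving 7.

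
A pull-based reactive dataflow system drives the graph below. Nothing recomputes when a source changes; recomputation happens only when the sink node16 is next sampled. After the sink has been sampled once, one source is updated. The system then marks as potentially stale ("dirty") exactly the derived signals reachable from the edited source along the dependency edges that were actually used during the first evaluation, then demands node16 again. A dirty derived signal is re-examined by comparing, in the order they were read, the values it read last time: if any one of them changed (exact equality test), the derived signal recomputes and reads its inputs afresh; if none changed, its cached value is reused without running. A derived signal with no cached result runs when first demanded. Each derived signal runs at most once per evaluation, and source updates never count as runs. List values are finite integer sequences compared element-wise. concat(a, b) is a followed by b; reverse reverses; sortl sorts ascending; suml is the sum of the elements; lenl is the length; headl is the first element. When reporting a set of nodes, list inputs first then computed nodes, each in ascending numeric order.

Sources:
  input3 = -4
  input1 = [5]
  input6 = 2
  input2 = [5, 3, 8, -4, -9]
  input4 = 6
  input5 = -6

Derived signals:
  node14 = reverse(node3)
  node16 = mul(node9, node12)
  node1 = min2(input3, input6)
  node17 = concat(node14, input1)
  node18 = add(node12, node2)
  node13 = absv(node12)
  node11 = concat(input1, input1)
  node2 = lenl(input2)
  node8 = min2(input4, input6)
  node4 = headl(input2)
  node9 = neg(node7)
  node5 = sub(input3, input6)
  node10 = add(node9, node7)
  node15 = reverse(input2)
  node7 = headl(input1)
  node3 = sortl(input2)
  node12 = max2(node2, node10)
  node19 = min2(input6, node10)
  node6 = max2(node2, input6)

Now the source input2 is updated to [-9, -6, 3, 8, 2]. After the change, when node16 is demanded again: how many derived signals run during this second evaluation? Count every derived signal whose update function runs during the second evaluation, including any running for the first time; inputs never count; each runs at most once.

First evaluation (everything demanded from the output):
  node2 = lenl([5, 3, 8, -4, -9]) = 5
  node7 = headl([5]) = 5
  node9 = neg(5) = -5
  node10 = add(-5, 5) = 0
  node12 = max2(5, 0) = 5
  node16 = mul(-5, 5) = -25

Propagation after the edit:
  node2: runs — input2 [5, 3, 8, -4, -9]->[-9, -6, 3, 8, 2]; result 5 (same value as before).
  node12: checked — values it read are unchanged (node2 unchanged, node10 unchanged); reused cached 5 without running.
  node16: checked — values it read are unchanged (node9 unchanged, node12 unchanged); reused cached -25 without running.

Key observation: the change is absorbed at node2 — it re-runs but produces the same value, and the output's value is unchanged.

Derived signals that run: node2 — 1 in total.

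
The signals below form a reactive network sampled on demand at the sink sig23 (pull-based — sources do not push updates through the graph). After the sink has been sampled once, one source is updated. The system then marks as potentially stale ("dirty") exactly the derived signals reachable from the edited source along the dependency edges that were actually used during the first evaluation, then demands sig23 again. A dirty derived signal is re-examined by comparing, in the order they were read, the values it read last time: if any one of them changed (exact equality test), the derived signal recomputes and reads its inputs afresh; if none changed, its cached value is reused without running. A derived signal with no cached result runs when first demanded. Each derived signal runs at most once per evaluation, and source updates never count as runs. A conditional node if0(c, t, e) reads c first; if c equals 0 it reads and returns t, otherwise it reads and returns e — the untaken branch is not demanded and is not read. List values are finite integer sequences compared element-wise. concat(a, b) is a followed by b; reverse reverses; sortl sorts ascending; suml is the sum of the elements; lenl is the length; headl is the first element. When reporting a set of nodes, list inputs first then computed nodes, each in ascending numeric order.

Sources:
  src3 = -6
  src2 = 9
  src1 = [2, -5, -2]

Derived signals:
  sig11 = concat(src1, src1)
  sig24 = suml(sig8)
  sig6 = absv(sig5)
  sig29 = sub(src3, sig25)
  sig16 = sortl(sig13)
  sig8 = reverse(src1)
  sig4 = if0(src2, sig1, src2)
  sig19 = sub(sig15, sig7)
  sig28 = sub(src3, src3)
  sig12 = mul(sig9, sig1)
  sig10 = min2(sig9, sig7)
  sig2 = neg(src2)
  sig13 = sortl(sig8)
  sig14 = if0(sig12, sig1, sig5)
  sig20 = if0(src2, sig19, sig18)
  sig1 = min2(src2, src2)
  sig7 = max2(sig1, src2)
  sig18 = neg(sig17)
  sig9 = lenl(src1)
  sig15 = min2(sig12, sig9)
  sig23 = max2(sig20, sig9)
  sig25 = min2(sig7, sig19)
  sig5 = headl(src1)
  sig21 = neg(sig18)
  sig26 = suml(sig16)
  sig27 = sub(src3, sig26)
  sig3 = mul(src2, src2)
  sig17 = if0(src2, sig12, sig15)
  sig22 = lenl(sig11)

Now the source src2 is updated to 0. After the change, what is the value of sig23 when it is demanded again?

sig23 now evaluates to 3.
The important point: the flipped condition redirects demand; sig17, sig18 are left stale, never re-checked.

Initial pass — values computed on the first demand:
  sig1 = min2(9, 9) = 9
  sig9 = lenl([2, -5, -2]) = 3
  sig12 = mul(3, 9) = 27
  sig15 = min2(27, 3) = 3
  sig17 = if0(src2=9 -> else branch sig15) = 3
  sig18 = neg(3) = -3
  sig20 = if0(src2=9 -> else branch sig18) = -3
  sig23 = max2(-3, 3) = 3

Second demand — change propagation:
  sig1: re-runs because src2 9->0; src2 9->0; new result 0.
  sig7: newly demanded (no cache) — executes and yields 0.
  sig12: re-runs because sig1 9->0; new result 0.
  sig15: re-runs because sig12 27->0; new result 0.
  sig17: dirty yet unreached — the second evaluation never asks for it.
  sig18: dirty yet unreached — the second evaluation never asks for it.
  sig19: newly demanded (no cache) — executes and yields 0.
  sig20: re-runs because src2 9->0; new result 0.
  sig23: re-runs because sig20 -3->0; new result 3 (unchanged).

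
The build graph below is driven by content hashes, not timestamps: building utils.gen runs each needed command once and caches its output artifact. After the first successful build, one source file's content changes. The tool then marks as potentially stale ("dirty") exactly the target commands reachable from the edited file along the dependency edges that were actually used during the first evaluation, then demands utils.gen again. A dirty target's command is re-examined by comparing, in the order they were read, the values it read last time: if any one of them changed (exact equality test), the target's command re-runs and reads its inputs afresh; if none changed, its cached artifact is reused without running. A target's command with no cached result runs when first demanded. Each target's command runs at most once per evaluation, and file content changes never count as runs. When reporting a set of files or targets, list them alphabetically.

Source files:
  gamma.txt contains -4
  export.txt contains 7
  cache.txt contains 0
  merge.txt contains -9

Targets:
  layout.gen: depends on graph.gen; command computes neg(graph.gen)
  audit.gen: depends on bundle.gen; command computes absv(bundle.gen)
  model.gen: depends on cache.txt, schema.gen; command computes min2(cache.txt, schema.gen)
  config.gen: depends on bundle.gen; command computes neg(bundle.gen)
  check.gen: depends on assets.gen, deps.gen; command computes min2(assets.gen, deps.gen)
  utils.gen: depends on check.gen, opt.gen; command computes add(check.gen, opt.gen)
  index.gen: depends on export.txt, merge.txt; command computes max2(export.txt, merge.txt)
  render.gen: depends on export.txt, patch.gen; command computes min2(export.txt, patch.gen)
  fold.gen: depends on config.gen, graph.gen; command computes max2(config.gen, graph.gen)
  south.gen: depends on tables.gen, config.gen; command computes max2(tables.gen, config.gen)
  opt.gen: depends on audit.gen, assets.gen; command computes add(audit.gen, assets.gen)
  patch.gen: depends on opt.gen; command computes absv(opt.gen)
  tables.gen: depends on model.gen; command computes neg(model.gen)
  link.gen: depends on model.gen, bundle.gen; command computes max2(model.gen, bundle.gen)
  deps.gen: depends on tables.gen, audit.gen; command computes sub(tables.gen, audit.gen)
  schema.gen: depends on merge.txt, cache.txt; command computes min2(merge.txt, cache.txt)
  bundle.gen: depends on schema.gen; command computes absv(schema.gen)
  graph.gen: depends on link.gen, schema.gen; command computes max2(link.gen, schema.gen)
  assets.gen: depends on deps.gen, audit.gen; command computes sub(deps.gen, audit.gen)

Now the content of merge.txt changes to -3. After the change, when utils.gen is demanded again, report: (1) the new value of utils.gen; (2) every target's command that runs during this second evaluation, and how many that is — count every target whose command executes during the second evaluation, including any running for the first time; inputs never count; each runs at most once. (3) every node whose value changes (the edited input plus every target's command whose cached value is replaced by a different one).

utils.gen now evaluates to -3.
Run set: assets.gen, audit.gen, bundle.gen, check.gen, deps.gen, model.gen, opt.gen, schema.gen, tables.gen, utils.gen (10 run).
Changed values: assets.gen, audit.gen, bundle.gen, check.gen, merge.txt, model.gen, schema.gen, tables.gen, utils.gen.

Initial pass — values computed on the first demand:
  schema.gen = min2(-9, 0) = -9
  bundle.gen = absv(-9) = 9
  audit.gen = absv(9) = 9
  model.gen = min2(0, -9) = -9
  tables.gen = neg(-9) = 9
  deps.gen = sub(9, 9) = 0
  assets.gen = sub(0, 9) = -9
  check.gen = min2(-9, 0) = -9
  opt.gen = add(9, -9) = 0
  utils.gen = add(-9, 0) = -9

Second demand — change propagation:
  schema.gen: re-runs because merge.txt -9->-3; new result -3.
  bundle.gen: re-runs because schema.gen -9->-3; new result 3.
  audit.gen: re-runs because bundle.gen 9->3; new result 3.
  model.gen: re-runs because schema.gen -9->-3; new result -3.
  tables.gen: re-runs because model.gen -9->-3; new result 3.
  deps.gen: re-runs because tables.gen 9->3; audit.gen 9->3; new result 0 (unchanged).
  assets.gen: re-runs because audit.gen 9->3; new result -3.
  check.gen: re-runs because assets.gen -9->-3; new result -3.
  opt.gen: re-runs because audit.gen 9->3; assets.gen -9->-3; new result 0 (unchanged).
  utils.gen: re-runs because check.gen -9->-3; new result -3.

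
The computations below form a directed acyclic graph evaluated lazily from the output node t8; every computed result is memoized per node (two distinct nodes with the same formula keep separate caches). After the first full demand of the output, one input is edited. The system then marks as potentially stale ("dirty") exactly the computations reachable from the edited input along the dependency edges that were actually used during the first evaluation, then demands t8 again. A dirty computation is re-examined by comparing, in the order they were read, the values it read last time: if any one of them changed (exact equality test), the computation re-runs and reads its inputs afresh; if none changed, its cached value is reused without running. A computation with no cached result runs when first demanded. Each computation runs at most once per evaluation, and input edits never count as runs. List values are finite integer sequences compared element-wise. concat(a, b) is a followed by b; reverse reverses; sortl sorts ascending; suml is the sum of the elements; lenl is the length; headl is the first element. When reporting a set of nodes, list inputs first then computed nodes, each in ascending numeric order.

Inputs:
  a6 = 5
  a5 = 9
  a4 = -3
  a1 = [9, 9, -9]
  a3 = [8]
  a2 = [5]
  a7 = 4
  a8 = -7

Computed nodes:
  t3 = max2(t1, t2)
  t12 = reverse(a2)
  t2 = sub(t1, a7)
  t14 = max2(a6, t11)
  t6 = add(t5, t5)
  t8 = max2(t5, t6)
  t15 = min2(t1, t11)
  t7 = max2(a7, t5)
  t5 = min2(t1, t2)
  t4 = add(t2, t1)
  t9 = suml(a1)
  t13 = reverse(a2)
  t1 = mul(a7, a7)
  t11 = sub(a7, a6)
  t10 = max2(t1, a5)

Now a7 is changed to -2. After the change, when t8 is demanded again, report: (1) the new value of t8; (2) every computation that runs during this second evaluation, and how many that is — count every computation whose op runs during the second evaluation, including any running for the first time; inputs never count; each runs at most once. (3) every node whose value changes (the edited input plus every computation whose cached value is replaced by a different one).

Demanding t8 again yields 8.
5 computations run: t1, t2, t5, t6, t8.
The nodes whose values change: a7, t1, t2, t5, t6, t8.

First demand of the output computes:
  t1 = mul(4, 4) = 16
  t2 = sub(16, 4) = 12
  t5 = min2(16, 12) = 12
  t6 = add(12, 12) = 24
  t8 = max2(12, 24) = 24

After the edit, cleaning proceeds:
  t1: a read changed (a7 4->-2; a7 4->-2) — executes, giving 4.
  t2: a read changed (t1 16->4; a7 4->-2) — executes, giving 6.
  t5: a read changed (t1 16->4; t2 12->6) — executes, giving 4.
  t6: a read changed (t5 12->4; t5 12->4) — executes, giving 8.
  t8: a read changed (t5 12->4; t6 24->8) — executes, giving 8.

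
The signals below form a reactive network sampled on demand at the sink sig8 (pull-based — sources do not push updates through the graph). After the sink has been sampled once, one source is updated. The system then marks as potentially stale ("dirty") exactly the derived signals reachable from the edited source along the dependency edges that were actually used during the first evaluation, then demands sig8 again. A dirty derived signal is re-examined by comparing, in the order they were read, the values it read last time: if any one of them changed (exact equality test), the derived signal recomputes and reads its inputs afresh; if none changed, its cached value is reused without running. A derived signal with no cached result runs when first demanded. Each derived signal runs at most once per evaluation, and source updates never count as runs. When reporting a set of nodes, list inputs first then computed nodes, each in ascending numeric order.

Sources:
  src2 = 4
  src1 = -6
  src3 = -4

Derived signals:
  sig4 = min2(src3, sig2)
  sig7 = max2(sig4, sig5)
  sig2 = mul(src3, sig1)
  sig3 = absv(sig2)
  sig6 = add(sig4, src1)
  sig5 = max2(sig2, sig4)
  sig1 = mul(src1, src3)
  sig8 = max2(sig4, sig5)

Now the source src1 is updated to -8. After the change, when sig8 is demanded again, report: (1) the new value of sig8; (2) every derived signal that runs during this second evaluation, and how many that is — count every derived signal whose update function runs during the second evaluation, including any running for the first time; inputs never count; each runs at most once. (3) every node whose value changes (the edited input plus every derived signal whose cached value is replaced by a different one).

Initial pass — values computed on the first demand:
  sig1 = mul(-6, -4) = 24
  sig2 = mul(-4, 24) = -96
  sig4 = min2(-4, -96) = -96
  sig5 = max2(-96, -96) = -96
  sig8 = max2(-96, -96) = -96

Second demand — change propagation:
  sig1: re-runs because src1 -6->-8; new result 32.
  sig2: re-runs because sig1 24->32; new result -128.
  sig4: re-runs because sig2 -96->-128; new result -128.
  sig5: re-runs because sig2 -96->-128; sig4 -96->-128; new result -128.
  sig8: re-runs because sig4 -96->-128; sig5 -96->-128; new result -128.

sig8 now evaluates to -128.
Run set: sig1, sig2, sig4, sig5, sig8 (5 run).
Changed values: src1, sig1, sig2, sig4, sig5, sig8.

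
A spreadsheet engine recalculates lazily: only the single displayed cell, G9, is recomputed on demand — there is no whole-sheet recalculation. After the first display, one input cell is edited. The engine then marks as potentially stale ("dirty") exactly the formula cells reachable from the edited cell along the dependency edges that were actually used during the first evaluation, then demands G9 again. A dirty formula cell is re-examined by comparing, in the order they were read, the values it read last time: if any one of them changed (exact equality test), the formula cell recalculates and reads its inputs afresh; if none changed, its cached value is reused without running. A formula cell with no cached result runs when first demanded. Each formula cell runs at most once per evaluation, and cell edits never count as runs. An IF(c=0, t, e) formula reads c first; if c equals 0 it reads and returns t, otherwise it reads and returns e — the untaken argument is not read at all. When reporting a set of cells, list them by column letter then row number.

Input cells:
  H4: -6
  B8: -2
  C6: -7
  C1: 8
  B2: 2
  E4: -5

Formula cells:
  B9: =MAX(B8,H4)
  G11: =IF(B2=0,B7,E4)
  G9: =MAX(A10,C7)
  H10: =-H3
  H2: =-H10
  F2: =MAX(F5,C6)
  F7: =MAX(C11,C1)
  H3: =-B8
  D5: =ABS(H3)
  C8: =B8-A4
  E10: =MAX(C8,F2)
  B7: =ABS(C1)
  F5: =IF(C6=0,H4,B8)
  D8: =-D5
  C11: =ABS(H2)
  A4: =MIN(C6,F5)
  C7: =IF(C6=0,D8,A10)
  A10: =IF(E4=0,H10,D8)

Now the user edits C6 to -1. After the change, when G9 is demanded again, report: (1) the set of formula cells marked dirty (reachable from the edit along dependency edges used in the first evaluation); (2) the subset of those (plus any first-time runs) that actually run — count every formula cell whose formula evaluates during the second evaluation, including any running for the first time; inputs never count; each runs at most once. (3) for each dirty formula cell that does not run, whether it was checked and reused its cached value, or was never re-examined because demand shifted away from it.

Marked dirty: C7, G9.
Formula cells that run: C7 — 1 in total.
Checked but reused from cache: G9.
Key observation: the change is absorbed at C7 — it re-runs but produces the same value, and the output's value is unchanged.

First evaluation (everything demanded from the output):
  H3 = -(-2) = 2
  D5 = ABS(2) = 2
  D8 = -(2) = -2
  A10 = IF(E4=0: E4=-5 -> else branch D8) = -2
  C7 = IF(C6=0: C6=-7 -> else branch A10) = -2
  G9 = MAX(-2, -2) = -2

Propagation after the edit:
  C7: runs — C6 -7->-1; result -2 (same value as before).
  G9: checked — values it read are unchanged (A10 unchanged, C7 unchanged); reused cached -2 without running.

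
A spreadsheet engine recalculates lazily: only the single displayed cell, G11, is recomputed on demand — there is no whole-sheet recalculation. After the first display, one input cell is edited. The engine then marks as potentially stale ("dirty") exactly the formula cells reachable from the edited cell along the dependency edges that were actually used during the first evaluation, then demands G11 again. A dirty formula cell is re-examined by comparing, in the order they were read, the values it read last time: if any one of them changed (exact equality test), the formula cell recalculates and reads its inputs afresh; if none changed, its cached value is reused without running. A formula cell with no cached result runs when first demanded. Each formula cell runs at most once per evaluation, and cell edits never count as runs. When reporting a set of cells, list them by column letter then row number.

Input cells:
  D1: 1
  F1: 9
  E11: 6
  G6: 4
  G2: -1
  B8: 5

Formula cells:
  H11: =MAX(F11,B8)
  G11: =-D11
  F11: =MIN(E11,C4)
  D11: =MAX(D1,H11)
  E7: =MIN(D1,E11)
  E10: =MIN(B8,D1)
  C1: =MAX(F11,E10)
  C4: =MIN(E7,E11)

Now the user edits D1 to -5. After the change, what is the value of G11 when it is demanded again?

First evaluation (everything demanded from the output):
  E7 = MIN(1, 6) = 1
  C4 = MIN(1, 6) = 1
  F11 = MIN(6, 1) = 1
  H11 = MAX(1, 5) = 5
  D11 = MAX(1, 5) = 5
  G11 = -(5) = -5

Propagation after the edit:
  E7: runs — D1 1->-5; result -5.
  C4: runs — E7 1->-5; result -5.
  F11: runs — C4 1->-5; result -5.
  H11: runs — F11 1->-5; result 5 (same value as before).
  D11: runs — D1 1->-5; result 5 (same value as before).
  G11: checked — values it read are unchanged (D11 unchanged); reused cached -5 without running.

Key observation: the cutoff stops propagation at G11 — its inputs' values are unchanged, so it reuses its cache.

New value of G11: -5.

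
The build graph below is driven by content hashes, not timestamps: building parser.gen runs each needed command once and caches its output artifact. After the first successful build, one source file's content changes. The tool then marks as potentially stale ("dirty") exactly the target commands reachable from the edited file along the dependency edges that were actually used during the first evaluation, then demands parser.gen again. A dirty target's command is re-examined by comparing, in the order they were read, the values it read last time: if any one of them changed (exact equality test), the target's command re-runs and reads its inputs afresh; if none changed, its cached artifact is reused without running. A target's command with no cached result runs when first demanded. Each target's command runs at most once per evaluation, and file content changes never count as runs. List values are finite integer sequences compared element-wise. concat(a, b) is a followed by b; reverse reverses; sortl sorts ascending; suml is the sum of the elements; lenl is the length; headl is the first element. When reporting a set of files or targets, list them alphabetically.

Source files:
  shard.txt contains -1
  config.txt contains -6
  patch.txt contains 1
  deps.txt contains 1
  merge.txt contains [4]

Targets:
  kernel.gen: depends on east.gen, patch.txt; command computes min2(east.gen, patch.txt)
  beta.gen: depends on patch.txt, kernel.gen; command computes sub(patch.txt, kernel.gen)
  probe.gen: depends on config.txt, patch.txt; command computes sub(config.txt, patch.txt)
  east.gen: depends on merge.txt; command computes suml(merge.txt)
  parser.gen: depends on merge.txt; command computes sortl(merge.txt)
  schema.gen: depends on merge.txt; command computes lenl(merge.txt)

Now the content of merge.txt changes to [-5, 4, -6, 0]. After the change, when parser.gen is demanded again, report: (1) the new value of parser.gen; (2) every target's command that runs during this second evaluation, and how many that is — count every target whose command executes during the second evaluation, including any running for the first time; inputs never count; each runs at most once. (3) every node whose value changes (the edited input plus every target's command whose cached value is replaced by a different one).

Initial pass — values computed on the first demand:
  parser.gen = sortl([4]) = [4]

Second demand — change propagation:
  parser.gen: re-runs because merge.txt [4]->[-5, 4, -6, 0]; new result [-6, -5, 0, 4].

parser.gen now evaluates to [-6, -5, 0, 4].
Run set: parser.gen (1 run).
Changed values: merge.txt, parser.gen.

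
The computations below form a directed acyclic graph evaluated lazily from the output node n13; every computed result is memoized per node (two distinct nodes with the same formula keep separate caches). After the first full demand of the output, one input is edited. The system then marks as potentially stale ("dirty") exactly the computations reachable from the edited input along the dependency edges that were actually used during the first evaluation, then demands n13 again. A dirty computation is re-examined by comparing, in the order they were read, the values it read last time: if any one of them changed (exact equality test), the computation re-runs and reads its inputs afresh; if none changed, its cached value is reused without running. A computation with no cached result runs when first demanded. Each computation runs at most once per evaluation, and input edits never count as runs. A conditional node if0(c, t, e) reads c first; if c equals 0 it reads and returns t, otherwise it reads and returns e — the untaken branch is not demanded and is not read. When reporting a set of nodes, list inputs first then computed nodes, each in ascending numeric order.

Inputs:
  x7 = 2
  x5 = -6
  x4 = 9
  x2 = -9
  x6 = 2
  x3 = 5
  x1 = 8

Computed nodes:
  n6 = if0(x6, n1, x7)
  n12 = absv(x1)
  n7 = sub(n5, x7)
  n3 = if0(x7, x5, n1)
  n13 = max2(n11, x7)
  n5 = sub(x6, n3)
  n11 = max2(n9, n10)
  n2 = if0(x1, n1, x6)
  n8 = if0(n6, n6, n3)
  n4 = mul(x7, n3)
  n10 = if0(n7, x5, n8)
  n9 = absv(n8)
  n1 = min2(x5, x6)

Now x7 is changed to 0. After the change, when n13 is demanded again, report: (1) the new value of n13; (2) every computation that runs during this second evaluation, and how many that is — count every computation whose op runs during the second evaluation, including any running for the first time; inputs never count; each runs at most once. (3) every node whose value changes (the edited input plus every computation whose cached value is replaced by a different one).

Demanding n13 again yields 0.
8 computations run: n3, n6, n7, n8, n9, n10, n11, n13.
The nodes whose values change: x7, n6, n7, n8, n9, n10, n11, n13.
Note where the cutoff bites: n5 is checked, finds nothing changed, and keeps its cache.

First demand of the output computes:
  n1 = min2(-6, 2) = -6
  n3 = if0(x7=2 -> else branch n1) = -6
  n5 = sub(2, -6) = 8
  n6 = if0(x6=2 -> else branch x7) = 2
  n7 = sub(8, 2) = 6
  n8 = if0(n6=2 -> else branch n3) = -6
  n9 = absv(-6) = 6
  n10 = if0(n7=6 -> else branch n8) = -6
  n11 = max2(6, -6) = 6
  n13 = max2(6, 2) = 6

After the edit, cleaning proceeds:
  n3: a read changed (x7 2->0) — executes, giving -6 — identical to its old value.
  n5: dirty, but its reads are unchanged (x6 unchanged, n3 unchanged); cached 8 stands.
  n6: a read changed (x7 2->0) — executes, giving 0.
  n7: a read changed (x7 2->0) — executes, giving 8.
  n8: a read changed (n6 2->0) — executes, giving 0.
  n9: a read changed (n8 -6->0) — executes, giving 0.
  n10: a read changed (n7 6->8; n8 -6->0) — executes, giving 0.
  n11: a read changed (n9 6->0; n10 -6->0) — executes, giving 0.
  n13: a read changed (n11 6->0; x7 2->0) — executes, giving 0.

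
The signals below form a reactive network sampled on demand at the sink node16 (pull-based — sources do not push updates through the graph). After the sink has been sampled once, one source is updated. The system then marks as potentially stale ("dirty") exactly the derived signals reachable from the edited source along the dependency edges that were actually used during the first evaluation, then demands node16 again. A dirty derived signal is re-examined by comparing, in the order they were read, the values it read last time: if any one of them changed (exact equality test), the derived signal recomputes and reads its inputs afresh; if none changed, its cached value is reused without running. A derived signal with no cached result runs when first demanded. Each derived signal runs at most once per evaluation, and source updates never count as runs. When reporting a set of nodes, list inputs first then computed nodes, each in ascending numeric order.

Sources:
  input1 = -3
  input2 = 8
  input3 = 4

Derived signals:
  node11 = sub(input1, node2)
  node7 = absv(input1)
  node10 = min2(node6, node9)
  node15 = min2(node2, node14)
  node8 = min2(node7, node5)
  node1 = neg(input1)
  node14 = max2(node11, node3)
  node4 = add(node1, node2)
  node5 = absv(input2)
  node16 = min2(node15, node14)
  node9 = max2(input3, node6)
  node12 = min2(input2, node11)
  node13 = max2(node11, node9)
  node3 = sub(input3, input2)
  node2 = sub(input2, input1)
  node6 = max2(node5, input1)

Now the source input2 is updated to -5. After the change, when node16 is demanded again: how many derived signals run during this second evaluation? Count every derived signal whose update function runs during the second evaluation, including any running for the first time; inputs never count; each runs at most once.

Run set: node2, node3, node11, node14, node15, node16 (6 run).

Initial pass — values computed on the first demand:
  node2 = sub(8, -3) = 11
  node3 = sub(4, 8) = -4
  node11 = sub(-3, 11) = -14
  node14 = max2(-14, -4) = -4
  node15 = min2(11, -4) = -4
  node16 = min2(-4, -4) = -4

Second demand — change propagation:
  node2: re-runs because input2 8->-5; new result -2.
  node3: re-runs because input2 8->-5; new result 9.
  node11: re-runs because node2 11->-2; new result -1.
  node14: re-runs because node11 -14->-1; node3 -4->9; new result 9.
  node15: re-runs because node2 11->-2; node14 -4->9; new result -2.
  node16: re-runs because node15 -4->-2; node14 -4->9; new result -2.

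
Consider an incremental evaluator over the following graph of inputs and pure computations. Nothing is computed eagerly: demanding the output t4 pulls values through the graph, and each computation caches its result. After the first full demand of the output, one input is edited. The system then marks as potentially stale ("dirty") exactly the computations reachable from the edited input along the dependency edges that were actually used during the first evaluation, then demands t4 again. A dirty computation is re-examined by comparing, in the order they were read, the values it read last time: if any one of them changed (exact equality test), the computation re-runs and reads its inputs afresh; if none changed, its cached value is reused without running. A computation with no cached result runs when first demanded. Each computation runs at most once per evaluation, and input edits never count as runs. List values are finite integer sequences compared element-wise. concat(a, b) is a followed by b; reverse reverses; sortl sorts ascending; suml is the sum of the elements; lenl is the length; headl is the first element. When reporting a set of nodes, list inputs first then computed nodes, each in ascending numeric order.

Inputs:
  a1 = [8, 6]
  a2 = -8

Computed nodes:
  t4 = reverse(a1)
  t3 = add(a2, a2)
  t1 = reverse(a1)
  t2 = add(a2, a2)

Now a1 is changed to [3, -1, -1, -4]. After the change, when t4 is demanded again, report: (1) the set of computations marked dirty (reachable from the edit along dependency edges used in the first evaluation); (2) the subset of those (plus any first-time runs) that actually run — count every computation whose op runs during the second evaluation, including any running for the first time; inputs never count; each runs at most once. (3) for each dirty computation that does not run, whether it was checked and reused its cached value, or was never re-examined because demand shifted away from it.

Dirty set: t4.
Run set: t4 (1 run).
All dirty computations ended up running.

Initial pass — values computed on the first demand:
  t4 = reverse([8, 6]) = [6, 8]

Second demand — change propagation:
  t4: re-runs because a1 [8, 6]->[3, -1, -1, -4]; new result [-4, -1, -1, 3].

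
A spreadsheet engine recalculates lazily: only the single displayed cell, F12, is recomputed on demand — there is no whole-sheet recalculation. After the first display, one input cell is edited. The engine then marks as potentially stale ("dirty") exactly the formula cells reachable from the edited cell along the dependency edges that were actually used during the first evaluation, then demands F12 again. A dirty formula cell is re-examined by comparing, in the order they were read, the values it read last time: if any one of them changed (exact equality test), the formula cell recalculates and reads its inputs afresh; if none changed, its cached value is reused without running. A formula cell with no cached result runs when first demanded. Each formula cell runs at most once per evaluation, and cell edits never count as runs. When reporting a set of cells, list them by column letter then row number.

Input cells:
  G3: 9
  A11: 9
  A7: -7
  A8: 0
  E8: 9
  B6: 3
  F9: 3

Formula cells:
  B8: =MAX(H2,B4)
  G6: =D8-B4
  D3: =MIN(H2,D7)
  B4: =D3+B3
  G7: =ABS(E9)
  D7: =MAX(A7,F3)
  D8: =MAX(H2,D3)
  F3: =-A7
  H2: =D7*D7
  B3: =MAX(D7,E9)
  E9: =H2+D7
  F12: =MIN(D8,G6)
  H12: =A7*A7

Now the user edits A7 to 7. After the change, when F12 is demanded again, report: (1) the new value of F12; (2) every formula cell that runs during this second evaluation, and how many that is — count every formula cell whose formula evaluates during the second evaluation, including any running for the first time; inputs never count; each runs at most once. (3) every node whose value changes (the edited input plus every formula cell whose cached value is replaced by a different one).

First evaluation (everything demanded from the output):
  F3 = -(-7) = 7
  D7 = MAX(-7, 7) = 7
  H2 = 7 * 7 = 49
  D3 = MIN(49, 7) = 7
  D8 = MAX(49, 7) = 49
  E9 = 49 + 7 = 56
  B3 = MAX(7, 56) = 56
  B4 = 7 + 56 = 63
  G6 = 49 - 63 = -14
  F12 = MIN(49, -14) = -14

Propagation after the edit:
  F3: runs — A7 -7->7; result -7.
  D7: runs — A7 -7->7; F3 7->-7; result 7 (same value as before).
  H2: checked — values it read are unchanged (D7 unchanged, D7 unchanged); reused cached 49 without running.
  D3: checked — values it read are unchanged (H2 unchanged, D7 unchanged); reused cached 7 without running.
  D8: checked — values it read are unchanged (H2 unchanged, D3 unchanged); reused cached 49 without running.
  E9: checked — values it read are unchanged (H2 unchanged, D7 unchanged); reused cached 56 without running.
  B3: checked — values it read are unchanged (D7 unchanged, E9 unchanged); reused cached 56 without running.
  B4: checked — values it read are unchanged (D3 unchanged, B3 unchanged); reused cached 63 without running.
  G6: checked — values it read are unchanged (D8 unchanged, B4 unchanged); reused cached -14 without running.
  F12: checked — values it read are unchanged (D8 unchanged, G6 unchanged); reused cached -14 without running.

Key observation: the change is absorbed at D7 — it re-runs but produces the same value, and the output's value is unchanged.

New value of F12: -14.
Formula cells that run: D7, F3 — 2 in total.
Values that change: A7, F3.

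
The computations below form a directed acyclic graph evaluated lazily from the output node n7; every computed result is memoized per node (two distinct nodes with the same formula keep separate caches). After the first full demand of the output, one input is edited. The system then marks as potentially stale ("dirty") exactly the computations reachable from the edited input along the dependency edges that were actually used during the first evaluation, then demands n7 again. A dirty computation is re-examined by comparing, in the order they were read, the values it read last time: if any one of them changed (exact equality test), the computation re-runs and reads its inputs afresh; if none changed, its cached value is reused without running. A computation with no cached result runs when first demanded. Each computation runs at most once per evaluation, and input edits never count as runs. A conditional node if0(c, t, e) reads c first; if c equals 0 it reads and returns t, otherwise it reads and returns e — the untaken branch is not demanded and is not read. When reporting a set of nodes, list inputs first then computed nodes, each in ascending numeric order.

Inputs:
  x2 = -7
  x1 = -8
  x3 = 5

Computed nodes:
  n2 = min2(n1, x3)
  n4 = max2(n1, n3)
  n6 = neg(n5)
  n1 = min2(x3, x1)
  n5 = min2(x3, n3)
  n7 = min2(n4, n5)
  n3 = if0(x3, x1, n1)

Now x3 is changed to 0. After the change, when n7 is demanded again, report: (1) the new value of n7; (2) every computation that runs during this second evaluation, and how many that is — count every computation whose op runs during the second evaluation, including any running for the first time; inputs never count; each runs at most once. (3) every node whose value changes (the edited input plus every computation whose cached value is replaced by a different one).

First demand of the output computes:
  n1 = min2(5, -8) = -8
  n3 = if0(x3=5 -> else branch n1) = -8
  n4 = max2(-8, -8) = -8
  n5 = min2(5, -8) = -8
  n7 = min2(-8, -8) = -8

After the edit, cleaning proceeds:
  n1: a read changed (x3 5->0) — executes, giving -8 — identical to its old value.
  n3: a read changed (x3 5->0) — executes, giving -8 — identical to its old value.
  n4: dirty, but its reads are unchanged (n1 unchanged, n3 unchanged); cached -8 stands.
  n5: a read changed (x3 5->0) — executes, giving -8 — identical to its old value.
  n7: dirty, but its reads are unchanged (n4 unchanged, n5 unchanged); cached -8 stands.

Note where the cutoff bites: n4 is checked, finds nothing changed, and keeps its cache.

Demanding n7 again yields -8.
3 computations run: n1, n3, n5.
The nodes whose values change: x3.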